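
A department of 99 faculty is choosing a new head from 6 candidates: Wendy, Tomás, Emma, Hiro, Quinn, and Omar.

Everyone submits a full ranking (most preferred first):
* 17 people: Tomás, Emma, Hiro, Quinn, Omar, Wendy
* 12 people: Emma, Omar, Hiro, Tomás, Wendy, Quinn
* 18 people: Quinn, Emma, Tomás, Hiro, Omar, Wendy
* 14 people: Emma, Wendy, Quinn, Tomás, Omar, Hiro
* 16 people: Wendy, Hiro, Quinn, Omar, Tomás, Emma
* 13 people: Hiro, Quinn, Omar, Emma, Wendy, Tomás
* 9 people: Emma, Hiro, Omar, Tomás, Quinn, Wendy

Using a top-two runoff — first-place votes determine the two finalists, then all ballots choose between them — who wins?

Emma

Round 1 first-place votes: Wendy 16, Tomás 17, Emma 35, Hiro 13, Quinn 18, Omar 0. Emma and Quinn advance.
Runoff: Emma is ranked above Quinn on 52 ballots, Quinn above Emma on 47.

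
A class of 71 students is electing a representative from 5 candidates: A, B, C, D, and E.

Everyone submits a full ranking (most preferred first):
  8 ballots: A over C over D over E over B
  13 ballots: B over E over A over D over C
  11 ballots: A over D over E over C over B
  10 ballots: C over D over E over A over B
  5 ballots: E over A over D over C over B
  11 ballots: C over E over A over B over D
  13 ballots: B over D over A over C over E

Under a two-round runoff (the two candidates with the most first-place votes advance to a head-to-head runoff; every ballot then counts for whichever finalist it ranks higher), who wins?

C

Round 1 first-place votes: A 19, B 26, C 21, D 0, E 5. B and C advance.
Runoff: B is ranked above C on 26 ballots, C above B on 45.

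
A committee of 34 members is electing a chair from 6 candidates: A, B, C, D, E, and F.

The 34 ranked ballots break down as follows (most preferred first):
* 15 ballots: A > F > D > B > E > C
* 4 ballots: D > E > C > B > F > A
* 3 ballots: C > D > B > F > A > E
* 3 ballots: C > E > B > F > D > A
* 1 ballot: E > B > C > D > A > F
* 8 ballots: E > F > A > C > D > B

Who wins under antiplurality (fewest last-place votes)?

D

Last-place votes: A 7, B 8, C 15, D 0, E 3, F 1.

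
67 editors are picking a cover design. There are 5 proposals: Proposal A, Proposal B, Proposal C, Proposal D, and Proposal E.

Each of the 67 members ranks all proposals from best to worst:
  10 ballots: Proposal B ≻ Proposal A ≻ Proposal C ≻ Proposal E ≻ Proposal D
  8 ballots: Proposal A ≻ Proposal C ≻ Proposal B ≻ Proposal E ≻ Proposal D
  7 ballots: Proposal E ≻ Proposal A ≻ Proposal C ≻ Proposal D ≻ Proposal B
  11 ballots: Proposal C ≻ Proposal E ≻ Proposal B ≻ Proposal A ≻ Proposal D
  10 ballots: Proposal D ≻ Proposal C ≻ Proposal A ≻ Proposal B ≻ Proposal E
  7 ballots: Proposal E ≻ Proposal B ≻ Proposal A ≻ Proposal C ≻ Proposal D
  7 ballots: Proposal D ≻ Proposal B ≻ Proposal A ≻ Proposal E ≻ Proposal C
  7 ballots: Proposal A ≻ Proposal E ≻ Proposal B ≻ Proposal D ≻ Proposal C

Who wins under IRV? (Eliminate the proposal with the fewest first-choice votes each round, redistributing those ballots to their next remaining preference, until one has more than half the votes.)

Proposal A

Round 1: Proposal A 15, Proposal B 10, Proposal C 11, Proposal D 17, Proposal E 14. Proposal B eliminated.
Round 2: Proposal A 25, Proposal C 11, Proposal D 17, Proposal E 14. Proposal C eliminated.
Round 3: Proposal A 25, Proposal D 17, Proposal E 25. Proposal D eliminated.
Round 4: Proposal A 42, Proposal E 25. Proposal A has a majority (≥34).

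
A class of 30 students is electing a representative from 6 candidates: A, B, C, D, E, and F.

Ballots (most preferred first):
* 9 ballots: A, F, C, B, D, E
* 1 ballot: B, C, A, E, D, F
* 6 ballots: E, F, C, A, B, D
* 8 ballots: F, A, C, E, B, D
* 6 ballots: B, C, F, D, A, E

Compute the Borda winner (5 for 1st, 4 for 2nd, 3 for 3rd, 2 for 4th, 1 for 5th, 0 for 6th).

A: 9×5 + 1×3 + 6×2 + 8×4 + 6×1 = 98
B: 9×2 + 1×5 + 6×1 + 8×1 + 6×5 = 67
C: 9×3 + 1×4 + 6×3 + 8×3 + 6×4 = 97
D: 9×1 + 1×1 + 6×0 + 8×0 + 6×2 = 22
E: 9×0 + 1×2 + 6×5 + 8×2 + 6×0 = 48
F: 9×4 + 1×0 + 6×4 + 8×5 + 6×3 = 118

F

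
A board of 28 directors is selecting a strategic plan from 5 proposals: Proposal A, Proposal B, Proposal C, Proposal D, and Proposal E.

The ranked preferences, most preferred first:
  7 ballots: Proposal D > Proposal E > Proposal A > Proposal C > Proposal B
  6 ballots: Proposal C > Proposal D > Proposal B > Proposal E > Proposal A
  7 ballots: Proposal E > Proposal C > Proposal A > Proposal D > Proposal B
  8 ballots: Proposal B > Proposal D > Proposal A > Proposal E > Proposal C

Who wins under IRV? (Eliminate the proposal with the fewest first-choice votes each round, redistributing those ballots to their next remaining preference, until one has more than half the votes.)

Round 1: Proposal A 0, Proposal B 8, Proposal C 6, Proposal D 7, Proposal E 7. Proposal A eliminated.
Round 2: Proposal B 8, Proposal C 6, Proposal D 7, Proposal E 7. Proposal C eliminated.
Round 3: Proposal B 8, Proposal D 13, Proposal E 7. Proposal E eliminated.
Round 4: Proposal B 8, Proposal D 20. Proposal D has a majority (≥15).

Proposal D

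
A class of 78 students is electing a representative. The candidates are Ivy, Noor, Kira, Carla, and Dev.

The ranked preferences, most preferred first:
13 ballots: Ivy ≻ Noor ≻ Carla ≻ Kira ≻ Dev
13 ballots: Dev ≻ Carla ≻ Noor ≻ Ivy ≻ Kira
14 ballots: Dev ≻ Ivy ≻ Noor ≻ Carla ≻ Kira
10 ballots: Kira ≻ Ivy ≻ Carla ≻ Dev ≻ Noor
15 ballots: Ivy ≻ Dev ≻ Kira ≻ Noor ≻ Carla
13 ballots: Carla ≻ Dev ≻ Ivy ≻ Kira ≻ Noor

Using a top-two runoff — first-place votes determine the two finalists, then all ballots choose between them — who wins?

Round 1 first-place votes: Ivy 28, Noor 0, Kira 10, Carla 13, Dev 27. Ivy and Dev advance.
Runoff: Ivy is ranked above Dev on 38 ballots, Dev above Ivy on 40.

Dev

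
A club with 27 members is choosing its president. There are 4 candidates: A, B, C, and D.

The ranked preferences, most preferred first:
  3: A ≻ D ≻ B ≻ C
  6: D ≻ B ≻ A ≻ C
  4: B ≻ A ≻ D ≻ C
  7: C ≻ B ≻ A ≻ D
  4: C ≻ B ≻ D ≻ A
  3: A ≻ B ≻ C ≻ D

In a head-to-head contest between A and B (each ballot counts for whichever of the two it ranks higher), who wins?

B

A is ranked above B on 6 ballots; B above A on 21.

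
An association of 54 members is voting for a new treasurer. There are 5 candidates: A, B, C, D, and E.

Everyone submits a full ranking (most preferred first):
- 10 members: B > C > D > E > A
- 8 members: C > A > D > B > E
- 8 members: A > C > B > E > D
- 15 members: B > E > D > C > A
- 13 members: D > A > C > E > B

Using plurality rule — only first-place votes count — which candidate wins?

B

First-place votes: A 8, B 25, C 8, D 13, E 0.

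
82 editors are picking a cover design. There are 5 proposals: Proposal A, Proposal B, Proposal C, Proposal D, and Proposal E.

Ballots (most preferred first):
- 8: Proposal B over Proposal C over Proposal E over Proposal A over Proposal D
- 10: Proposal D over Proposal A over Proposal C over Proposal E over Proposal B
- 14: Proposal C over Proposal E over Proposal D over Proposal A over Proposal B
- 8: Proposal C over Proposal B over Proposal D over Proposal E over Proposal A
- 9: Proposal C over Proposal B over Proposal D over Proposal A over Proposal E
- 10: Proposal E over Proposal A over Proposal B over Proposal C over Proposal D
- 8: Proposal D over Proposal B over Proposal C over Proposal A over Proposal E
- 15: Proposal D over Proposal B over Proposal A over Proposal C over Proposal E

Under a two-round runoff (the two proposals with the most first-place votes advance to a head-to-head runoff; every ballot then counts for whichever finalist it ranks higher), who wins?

Proposal C

Round 1 first-place votes: Proposal A 0, Proposal B 8, Proposal C 31, Proposal D 33, Proposal E 10. Proposal D and Proposal C advance.
Runoff: Proposal D is ranked above Proposal C on 33 ballots, Proposal C above Proposal D on 49.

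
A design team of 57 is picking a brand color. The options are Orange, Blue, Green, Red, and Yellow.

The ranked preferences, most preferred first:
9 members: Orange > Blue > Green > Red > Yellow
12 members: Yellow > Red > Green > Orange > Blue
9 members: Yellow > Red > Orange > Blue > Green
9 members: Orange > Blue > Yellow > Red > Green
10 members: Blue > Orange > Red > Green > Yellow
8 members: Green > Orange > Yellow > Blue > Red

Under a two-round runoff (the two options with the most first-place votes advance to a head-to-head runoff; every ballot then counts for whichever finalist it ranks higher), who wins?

Orange

Round 1 first-place votes: Orange 18, Blue 10, Green 8, Red 0, Yellow 21. Yellow and Orange advance.
Runoff: Yellow is ranked above Orange on 21 ballots, Orange above Yellow on 36.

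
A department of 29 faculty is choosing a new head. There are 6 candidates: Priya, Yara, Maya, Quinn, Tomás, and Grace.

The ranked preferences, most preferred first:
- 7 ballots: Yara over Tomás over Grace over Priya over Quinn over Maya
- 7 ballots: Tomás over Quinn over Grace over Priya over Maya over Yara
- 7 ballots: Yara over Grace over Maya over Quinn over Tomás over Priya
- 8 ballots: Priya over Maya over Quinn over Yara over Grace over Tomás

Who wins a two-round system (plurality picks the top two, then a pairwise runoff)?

Priya

Round 1 first-place votes: Priya 8, Yara 14, Maya 0, Quinn 0, Tomás 7, Grace 0. Yara and Priya advance.
Runoff: Yara is ranked above Priya on 14 ballots, Priya above Yara on 15.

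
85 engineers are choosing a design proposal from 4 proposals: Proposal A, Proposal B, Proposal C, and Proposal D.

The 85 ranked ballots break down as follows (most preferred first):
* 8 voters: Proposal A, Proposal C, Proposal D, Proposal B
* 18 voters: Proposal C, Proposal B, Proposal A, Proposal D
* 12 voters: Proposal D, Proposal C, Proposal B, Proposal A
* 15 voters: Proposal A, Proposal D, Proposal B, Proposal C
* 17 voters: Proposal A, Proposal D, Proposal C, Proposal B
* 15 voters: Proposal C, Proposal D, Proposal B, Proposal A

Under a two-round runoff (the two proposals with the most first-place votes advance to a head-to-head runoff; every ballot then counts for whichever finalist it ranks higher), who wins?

Round 1 first-place votes: Proposal A 40, Proposal B 0, Proposal C 33, Proposal D 12. Proposal A and Proposal C advance.
Runoff: Proposal A is ranked above Proposal C on 40 ballots, Proposal C above Proposal A on 45.

Proposal C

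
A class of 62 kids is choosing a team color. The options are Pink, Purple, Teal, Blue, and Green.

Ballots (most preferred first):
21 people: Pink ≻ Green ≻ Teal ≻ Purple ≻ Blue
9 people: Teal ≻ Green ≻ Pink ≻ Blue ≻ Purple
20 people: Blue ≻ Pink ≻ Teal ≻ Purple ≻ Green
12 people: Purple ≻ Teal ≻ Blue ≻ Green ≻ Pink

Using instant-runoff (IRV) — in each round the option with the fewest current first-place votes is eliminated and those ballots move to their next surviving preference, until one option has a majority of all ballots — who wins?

Blue

Round 1: Pink 21, Purple 12, Teal 9, Blue 20, Green 0. Green eliminated.
Round 2: Pink 21, Purple 12, Teal 9, Blue 20. Teal eliminated.
Round 3: Pink 30, Purple 12, Blue 20. Purple eliminated.
Round 4: Pink 30, Blue 32. Blue has a majority (≥32).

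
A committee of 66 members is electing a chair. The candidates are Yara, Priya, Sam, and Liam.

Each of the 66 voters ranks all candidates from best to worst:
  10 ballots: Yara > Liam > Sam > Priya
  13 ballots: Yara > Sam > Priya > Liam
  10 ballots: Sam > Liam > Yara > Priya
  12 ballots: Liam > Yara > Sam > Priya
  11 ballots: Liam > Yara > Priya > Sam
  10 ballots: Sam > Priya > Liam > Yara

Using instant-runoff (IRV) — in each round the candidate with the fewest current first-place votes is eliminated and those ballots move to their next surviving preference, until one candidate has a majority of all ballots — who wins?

Round 1: Yara 23, Priya 0, Sam 20, Liam 23. Priya eliminated.
Round 2: Yara 23, Sam 20, Liam 23. Sam eliminated.
Round 3: Yara 23, Liam 43. Liam has a majority (≥34).

Liam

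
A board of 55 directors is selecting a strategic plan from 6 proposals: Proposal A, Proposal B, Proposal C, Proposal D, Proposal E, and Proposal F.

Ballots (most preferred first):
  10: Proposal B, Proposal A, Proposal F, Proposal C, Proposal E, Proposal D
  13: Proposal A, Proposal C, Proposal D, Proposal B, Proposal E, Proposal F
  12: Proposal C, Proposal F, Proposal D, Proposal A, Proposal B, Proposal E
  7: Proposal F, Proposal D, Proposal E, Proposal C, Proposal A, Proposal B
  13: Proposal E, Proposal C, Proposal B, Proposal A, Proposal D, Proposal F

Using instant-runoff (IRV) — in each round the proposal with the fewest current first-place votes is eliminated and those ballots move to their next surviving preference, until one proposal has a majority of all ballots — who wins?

Round 1: Proposal A 13, Proposal B 10, Proposal C 12, Proposal D 0, Proposal E 13, Proposal F 7. Proposal D eliminated.
Round 2: Proposal A 13, Proposal B 10, Proposal C 12, Proposal E 13, Proposal F 7. Proposal F eliminated.
Round 3: Proposal A 13, Proposal B 10, Proposal C 12, Proposal E 20. Proposal B eliminated.
Round 4: Proposal A 23, Proposal C 12, Proposal E 20. Proposal C eliminated.
Round 5: Proposal A 35, Proposal E 20. Proposal A has a majority (≥28).

Proposal A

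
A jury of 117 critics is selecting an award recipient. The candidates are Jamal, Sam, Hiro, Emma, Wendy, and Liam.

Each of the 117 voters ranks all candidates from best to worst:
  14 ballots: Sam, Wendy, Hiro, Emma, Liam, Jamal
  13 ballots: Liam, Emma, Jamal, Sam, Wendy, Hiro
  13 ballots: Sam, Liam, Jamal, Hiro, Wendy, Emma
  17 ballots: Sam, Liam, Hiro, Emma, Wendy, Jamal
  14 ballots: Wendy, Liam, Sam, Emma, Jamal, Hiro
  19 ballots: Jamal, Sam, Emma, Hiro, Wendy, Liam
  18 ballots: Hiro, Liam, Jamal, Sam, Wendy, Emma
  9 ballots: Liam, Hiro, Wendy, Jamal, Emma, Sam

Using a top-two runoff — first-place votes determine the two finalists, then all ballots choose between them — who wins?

Sam

Round 1 first-place votes: Jamal 19, Sam 44, Hiro 18, Emma 0, Wendy 14, Liam 22. Sam and Liam advance.
Runoff: Sam is ranked above Liam on 63 ballots, Liam above Sam on 54.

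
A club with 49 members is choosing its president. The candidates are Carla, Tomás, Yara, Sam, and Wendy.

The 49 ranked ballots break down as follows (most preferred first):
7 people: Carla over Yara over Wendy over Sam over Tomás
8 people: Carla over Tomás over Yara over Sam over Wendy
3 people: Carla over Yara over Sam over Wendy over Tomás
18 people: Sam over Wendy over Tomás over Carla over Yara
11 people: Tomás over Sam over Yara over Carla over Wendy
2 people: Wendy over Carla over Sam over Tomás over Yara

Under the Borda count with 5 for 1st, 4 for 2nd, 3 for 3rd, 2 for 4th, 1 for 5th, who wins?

Carla: 7×5 + 8×5 + 3×5 + 18×2 + 11×2 + 2×4 = 156
Tomás: 7×1 + 8×4 + 3×1 + 18×3 + 11×5 + 2×2 = 155
Yara: 7×4 + 8×3 + 3×4 + 18×1 + 11×3 + 2×1 = 117
Sam: 7×2 + 8×2 + 3×3 + 18×5 + 11×4 + 2×3 = 179
Wendy: 7×3 + 8×1 + 3×2 + 18×4 + 11×1 + 2×5 = 128

Sam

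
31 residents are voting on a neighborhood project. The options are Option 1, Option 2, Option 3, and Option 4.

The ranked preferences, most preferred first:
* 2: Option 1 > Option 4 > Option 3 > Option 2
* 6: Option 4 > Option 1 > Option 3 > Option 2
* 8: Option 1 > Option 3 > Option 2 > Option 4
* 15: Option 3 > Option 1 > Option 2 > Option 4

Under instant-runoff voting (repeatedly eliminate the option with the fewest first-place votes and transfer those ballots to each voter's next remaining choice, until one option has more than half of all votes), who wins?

Round 1: Option 1 10, Option 2 0, Option 3 15, Option 4 6. Option 2 eliminated.
Round 2: Option 1 10, Option 3 15, Option 4 6. Option 4 eliminated.
Round 3: Option 1 16, Option 3 15. Option 1 has a majority (≥16).

Option 1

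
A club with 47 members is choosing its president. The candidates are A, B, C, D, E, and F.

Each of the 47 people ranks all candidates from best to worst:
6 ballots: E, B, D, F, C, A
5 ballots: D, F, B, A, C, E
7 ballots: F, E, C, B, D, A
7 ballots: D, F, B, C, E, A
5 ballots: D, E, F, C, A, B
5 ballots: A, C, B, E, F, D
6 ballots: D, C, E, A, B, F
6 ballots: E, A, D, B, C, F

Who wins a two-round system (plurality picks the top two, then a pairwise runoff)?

Round 1 first-place votes: A 5, B 0, C 0, D 23, E 12, F 7. D and E advance.
Runoff: D is ranked above E on 23 ballots, E above D on 24.

E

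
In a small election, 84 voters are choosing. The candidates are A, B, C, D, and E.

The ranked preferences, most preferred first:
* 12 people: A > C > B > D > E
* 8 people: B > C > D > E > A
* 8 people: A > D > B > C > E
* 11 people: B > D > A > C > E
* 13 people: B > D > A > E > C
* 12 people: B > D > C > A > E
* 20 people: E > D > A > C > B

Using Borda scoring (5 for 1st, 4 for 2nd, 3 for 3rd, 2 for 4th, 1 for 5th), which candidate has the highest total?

D

A: 12×5 + 8×1 + 8×5 + 11×3 + 13×3 + 12×2 + 20×3 = 264
B: 12×3 + 8×5 + 8×3 + 11×5 + 13×5 + 12×5 + 20×1 = 300
C: 12×4 + 8×4 + 8×2 + 11×2 + 13×1 + 12×3 + 20×2 = 207
D: 12×2 + 8×3 + 8×4 + 11×4 + 13×4 + 12×4 + 20×4 = 304
E: 12×1 + 8×2 + 8×1 + 11×1 + 13×2 + 12×1 + 20×5 = 185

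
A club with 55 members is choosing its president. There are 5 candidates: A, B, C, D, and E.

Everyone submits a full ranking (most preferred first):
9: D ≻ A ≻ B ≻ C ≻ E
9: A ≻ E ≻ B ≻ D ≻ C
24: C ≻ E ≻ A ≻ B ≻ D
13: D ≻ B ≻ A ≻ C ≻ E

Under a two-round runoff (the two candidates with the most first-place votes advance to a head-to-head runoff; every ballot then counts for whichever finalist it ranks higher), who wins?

D

Round 1 first-place votes: A 9, B 0, C 24, D 22, E 0. C and D advance.
Runoff: C is ranked above D on 24 ballots, D above C on 31.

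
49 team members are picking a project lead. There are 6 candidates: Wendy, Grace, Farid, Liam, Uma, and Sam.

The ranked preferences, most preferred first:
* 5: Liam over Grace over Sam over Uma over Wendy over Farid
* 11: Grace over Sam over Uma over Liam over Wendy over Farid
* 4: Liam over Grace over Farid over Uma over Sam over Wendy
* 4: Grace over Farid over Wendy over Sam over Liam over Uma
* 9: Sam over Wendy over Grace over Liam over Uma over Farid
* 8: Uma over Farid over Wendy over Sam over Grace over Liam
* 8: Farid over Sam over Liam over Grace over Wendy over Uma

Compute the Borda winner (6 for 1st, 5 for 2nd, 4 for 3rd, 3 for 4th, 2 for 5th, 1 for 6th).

Wendy: 5×2 + 11×2 + 4×1 + 4×4 + 9×5 + 8×4 + 8×2 = 145
Grace: 5×5 + 11×6 + 4×5 + 4×6 + 9×4 + 8×2 + 8×3 = 211
Farid: 5×1 + 11×1 + 4×4 + 4×5 + 9×1 + 8×5 + 8×6 = 149
Liam: 5×6 + 11×3 + 4×6 + 4×2 + 9×3 + 8×1 + 8×4 = 162
Uma: 5×3 + 11×4 + 4×3 + 4×1 + 9×2 + 8×6 + 8×1 = 149
Sam: 5×4 + 11×5 + 4×2 + 4×3 + 9×6 + 8×3 + 8×5 = 213

Sam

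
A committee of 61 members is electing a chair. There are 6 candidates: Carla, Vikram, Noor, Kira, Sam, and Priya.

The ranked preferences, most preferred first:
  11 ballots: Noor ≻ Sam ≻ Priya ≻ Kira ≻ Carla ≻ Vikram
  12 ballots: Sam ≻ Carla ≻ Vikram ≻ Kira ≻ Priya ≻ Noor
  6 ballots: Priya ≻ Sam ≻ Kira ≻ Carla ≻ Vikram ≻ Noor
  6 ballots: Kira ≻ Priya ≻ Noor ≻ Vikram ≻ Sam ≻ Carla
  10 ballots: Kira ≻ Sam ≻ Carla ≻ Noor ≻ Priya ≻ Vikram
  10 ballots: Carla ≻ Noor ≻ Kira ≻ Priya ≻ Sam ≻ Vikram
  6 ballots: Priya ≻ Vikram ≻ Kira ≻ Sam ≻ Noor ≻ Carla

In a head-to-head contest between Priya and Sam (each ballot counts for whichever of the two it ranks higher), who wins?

Priya is ranked above Sam on 28 ballots; Sam above Priya on 33.

Sam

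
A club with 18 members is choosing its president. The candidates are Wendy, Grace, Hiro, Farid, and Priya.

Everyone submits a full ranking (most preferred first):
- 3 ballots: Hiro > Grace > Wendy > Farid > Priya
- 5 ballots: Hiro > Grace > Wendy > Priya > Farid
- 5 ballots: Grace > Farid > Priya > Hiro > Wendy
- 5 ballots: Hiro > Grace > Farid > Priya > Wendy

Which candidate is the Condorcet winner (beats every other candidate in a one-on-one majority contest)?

Hiro

Hiro vs Wendy: 18–0
Hiro vs Grace: 13–5
Hiro vs Farid: 13–5
Hiro vs Priya: 13–5
Hiro beats every other candidate.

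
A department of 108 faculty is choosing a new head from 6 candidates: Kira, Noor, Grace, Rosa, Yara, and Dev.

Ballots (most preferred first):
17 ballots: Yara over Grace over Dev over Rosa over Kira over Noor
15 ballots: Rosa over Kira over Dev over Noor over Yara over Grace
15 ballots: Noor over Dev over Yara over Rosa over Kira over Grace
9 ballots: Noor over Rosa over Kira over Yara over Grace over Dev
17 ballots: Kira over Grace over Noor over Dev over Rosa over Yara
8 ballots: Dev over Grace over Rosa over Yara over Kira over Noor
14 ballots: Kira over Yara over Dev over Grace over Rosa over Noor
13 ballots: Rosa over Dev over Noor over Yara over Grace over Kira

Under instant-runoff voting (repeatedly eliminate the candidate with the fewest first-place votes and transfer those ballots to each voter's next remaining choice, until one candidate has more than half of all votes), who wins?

Round 1: Kira 31, Noor 24, Grace 0, Rosa 28, Yara 17, Dev 8. Grace eliminated.
Round 2: Kira 31, Noor 24, Rosa 28, Yara 17, Dev 8. Dev eliminated.
Round 3: Kira 31, Noor 24, Rosa 36, Yara 17. Yara eliminated.
Round 4: Kira 31, Noor 24, Rosa 53. Noor eliminated.
Round 5: Kira 31, Rosa 77. Rosa has a majority (≥55).

Rosa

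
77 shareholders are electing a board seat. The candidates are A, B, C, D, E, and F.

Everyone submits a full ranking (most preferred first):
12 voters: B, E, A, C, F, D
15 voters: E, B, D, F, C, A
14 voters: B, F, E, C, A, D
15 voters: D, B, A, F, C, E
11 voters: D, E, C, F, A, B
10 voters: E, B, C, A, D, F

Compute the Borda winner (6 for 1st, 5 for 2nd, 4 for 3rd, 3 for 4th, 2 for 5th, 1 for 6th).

B

A: 12×4 + 15×1 + 14×2 + 15×4 + 11×2 + 10×3 = 203
B: 12×6 + 15×5 + 14×6 + 15×5 + 11×1 + 10×5 = 367
C: 12×3 + 15×2 + 14×3 + 15×2 + 11×4 + 10×4 = 222
D: 12×1 + 15×4 + 14×1 + 15×6 + 11×6 + 10×2 = 262
E: 12×5 + 15×6 + 14×4 + 15×1 + 11×5 + 10×6 = 336
F: 12×2 + 15×3 + 14×5 + 15×3 + 11×3 + 10×1 = 227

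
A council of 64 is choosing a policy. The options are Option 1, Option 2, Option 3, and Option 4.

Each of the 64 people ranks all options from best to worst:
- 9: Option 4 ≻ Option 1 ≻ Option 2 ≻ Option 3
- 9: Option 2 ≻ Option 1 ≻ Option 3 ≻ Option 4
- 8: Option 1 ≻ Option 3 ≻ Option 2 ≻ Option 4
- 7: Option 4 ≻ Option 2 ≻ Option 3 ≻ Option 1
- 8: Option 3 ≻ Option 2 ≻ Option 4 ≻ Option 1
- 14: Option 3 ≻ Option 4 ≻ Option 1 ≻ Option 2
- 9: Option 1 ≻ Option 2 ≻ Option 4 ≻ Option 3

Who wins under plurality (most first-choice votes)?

Option 3

First-place votes: Option 1 17, Option 2 9, Option 3 22, Option 4 16.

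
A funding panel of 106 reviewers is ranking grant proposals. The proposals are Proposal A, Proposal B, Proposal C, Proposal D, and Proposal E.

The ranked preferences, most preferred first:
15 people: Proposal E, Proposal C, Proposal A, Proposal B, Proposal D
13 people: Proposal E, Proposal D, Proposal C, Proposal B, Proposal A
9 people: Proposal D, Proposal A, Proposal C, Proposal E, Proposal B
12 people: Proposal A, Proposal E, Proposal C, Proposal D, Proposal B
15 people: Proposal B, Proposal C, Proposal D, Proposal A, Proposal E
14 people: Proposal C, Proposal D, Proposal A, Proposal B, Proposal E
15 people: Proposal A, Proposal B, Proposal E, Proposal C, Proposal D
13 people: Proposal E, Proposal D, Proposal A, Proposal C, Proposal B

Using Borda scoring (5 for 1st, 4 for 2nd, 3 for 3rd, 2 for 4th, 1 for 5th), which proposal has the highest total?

Proposal A: 15×3 + 13×1 + 9×4 + 12×5 + 15×2 + 14×3 + 15×5 + 13×3 = 340
Proposal B: 15×2 + 13×2 + 9×1 + 12×1 + 15×5 + 14×2 + 15×4 + 13×1 = 253
Proposal C: 15×4 + 13×3 + 9×3 + 12×3 + 15×4 + 14×5 + 15×2 + 13×2 = 348
Proposal D: 15×1 + 13×4 + 9×5 + 12×2 + 15×3 + 14×4 + 15×1 + 13×4 = 304
Proposal E: 15×5 + 13×5 + 9×2 + 12×4 + 15×1 + 14×1 + 15×3 + 13×5 = 345

Proposal C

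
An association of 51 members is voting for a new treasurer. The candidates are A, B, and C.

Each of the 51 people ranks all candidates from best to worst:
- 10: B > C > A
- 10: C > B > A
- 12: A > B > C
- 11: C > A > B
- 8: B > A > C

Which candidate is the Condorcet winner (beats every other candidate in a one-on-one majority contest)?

B vs A: 28–23
B vs C: 30–21
B beats every other candidate.

B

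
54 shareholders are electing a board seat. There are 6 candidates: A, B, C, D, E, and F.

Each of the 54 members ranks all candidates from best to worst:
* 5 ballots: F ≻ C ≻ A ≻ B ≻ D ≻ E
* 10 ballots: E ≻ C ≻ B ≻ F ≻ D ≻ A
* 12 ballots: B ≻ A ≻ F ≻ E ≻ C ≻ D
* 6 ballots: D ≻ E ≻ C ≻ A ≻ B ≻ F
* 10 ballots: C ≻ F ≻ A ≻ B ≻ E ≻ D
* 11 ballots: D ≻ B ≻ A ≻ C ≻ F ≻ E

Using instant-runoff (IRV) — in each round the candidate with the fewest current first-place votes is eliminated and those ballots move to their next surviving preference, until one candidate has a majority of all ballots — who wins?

Round 1: A 0, B 12, C 10, D 17, E 10, F 5. A eliminated.
Round 2: B 12, C 10, D 17, E 10, F 5. F eliminated.
Round 3: B 12, C 15, D 17, E 10. E eliminated.
Round 4: B 12, C 25, D 17. B eliminated.
Round 5: C 37, D 17. C has a majority (≥28).

C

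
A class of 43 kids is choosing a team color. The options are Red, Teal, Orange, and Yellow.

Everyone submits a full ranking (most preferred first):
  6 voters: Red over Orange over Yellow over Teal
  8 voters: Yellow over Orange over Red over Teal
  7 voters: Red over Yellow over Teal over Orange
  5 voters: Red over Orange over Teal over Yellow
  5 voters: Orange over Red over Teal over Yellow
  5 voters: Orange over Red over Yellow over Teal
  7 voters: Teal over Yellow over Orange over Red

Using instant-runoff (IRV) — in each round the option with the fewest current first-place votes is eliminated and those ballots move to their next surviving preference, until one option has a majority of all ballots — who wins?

Round 1: Red 18, Teal 7, Orange 10, Yellow 8. Teal eliminated.
Round 2: Red 18, Orange 10, Yellow 15. Orange eliminated.
Round 3: Red 28, Yellow 15. Red has a majority (≥22).

Red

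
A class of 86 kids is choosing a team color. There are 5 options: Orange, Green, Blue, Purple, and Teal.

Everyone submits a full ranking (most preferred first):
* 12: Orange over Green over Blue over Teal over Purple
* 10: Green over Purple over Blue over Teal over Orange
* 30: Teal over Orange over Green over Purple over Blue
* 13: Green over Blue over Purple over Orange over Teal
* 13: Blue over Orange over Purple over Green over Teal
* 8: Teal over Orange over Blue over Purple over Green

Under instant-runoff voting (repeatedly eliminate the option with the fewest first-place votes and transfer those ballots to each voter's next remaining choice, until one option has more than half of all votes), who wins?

Round 1: Orange 12, Green 23, Blue 13, Purple 0, Teal 38. Purple eliminated.
Round 2: Orange 12, Green 23, Blue 13, Teal 38. Orange eliminated.
Round 3: Green 35, Blue 13, Teal 38. Blue eliminated.
Round 4: Green 48, Teal 38. Green has a majority (≥44).

Green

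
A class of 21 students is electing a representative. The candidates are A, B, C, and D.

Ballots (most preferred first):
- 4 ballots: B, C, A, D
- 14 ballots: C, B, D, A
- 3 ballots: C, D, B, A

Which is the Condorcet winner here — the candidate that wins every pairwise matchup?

C vs A: 21–0
C vs B: 17–4
C vs D: 21–0
C beats every other candidate.

C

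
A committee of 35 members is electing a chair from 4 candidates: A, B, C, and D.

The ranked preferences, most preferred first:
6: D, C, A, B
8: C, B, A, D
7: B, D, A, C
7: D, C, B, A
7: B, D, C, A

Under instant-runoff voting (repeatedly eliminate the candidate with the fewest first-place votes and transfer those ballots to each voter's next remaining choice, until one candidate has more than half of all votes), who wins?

Round 1: A 0, B 14, C 8, D 13. A eliminated.
Round 2: B 14, C 8, D 13. C eliminated.
Round 3: B 22, D 13. B has a majority (≥18).

B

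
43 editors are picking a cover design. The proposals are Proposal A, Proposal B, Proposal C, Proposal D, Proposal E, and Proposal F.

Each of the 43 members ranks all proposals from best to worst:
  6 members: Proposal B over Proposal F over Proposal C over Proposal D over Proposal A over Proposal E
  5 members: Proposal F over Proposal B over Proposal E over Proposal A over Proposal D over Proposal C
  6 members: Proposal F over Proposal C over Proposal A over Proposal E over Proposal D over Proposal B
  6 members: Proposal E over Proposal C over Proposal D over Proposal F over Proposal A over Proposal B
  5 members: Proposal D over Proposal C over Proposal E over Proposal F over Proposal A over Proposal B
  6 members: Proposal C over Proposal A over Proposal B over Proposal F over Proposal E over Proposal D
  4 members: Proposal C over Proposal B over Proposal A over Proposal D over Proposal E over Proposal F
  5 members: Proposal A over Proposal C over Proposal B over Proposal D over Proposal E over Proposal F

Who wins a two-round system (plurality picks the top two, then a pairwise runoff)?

Proposal C

Round 1 first-place votes: Proposal A 5, Proposal B 6, Proposal C 10, Proposal D 5, Proposal E 6, Proposal F 11. Proposal F and Proposal C advance.
Runoff: Proposal F is ranked above Proposal C on 17 ballots, Proposal C above Proposal F on 26.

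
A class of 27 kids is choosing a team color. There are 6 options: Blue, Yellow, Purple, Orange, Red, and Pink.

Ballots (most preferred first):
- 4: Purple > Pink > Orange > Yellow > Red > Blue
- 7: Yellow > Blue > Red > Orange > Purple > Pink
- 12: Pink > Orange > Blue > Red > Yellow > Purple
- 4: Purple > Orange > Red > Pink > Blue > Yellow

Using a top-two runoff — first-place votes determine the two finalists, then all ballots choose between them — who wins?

Round 1 first-place votes: Blue 0, Yellow 7, Purple 8, Orange 0, Red 0, Pink 12. Pink and Purple advance.
Runoff: Pink is ranked above Purple on 12 ballots, Purple above Pink on 15.

Purple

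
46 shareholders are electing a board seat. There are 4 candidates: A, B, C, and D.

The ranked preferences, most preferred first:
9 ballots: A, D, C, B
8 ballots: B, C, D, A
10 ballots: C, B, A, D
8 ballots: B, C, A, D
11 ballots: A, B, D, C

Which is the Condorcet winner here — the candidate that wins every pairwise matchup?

B vs A: 26–20
B vs C: 27–19
B vs D: 37–9
B beats every other candidate.

B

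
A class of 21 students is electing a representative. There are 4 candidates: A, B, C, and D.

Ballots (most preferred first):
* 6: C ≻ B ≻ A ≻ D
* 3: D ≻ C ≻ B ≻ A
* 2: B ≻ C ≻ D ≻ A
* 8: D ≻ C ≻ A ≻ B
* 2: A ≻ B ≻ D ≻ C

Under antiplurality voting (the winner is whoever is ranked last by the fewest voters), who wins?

C

Last-place votes: A 5, B 8, C 2, D 6.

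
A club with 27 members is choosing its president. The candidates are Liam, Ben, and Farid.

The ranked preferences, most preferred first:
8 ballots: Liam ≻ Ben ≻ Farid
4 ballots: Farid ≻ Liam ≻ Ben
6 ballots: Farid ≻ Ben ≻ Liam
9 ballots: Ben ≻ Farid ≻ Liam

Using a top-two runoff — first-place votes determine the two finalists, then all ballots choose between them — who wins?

Ben

Round 1 first-place votes: Liam 8, Ben 9, Farid 10. Farid and Ben advance.
Runoff: Farid is ranked above Ben on 10 ballots, Ben above Farid on 17.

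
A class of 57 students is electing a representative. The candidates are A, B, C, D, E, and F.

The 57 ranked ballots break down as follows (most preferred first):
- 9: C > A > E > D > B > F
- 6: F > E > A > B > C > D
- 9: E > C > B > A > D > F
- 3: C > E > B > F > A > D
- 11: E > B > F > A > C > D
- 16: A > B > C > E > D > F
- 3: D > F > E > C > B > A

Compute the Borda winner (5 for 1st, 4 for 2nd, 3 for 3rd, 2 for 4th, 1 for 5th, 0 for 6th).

A: 9×4 + 6×3 + 9×2 + 3×1 + 11×2 + 16×5 + 3×0 = 177
B: 9×1 + 6×2 + 9×3 + 3×3 + 11×4 + 16×4 + 3×1 = 168
C: 9×5 + 6×1 + 9×4 + 3×5 + 11×1 + 16×3 + 3×2 = 167
D: 9×2 + 6×0 + 9×1 + 3×0 + 11×0 + 16×1 + 3×5 = 58
E: 9×3 + 6×4 + 9×5 + 3×4 + 11×5 + 16×2 + 3×3 = 204
F: 9×0 + 6×5 + 9×0 + 3×2 + 11×3 + 16×0 + 3×4 = 81

E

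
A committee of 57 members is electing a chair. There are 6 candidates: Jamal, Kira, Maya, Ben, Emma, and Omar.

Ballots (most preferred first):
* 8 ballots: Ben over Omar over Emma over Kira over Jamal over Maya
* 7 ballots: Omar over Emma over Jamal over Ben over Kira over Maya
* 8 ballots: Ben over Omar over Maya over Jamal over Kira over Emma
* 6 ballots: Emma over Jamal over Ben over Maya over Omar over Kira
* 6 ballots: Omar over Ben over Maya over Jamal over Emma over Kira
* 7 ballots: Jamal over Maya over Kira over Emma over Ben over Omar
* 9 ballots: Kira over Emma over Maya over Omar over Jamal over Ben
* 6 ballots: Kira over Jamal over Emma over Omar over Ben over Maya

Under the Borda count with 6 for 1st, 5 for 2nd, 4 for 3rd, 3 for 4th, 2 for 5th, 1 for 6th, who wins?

Omar

Jamal: 8×2 + 7×4 + 8×3 + 6×5 + 6×3 + 7×6 + 9×2 + 6×5 = 206
Kira: 8×3 + 7×2 + 8×2 + 6×1 + 6×1 + 7×4 + 9×6 + 6×6 = 184
Maya: 8×1 + 7×1 + 8×4 + 6×3 + 6×4 + 7×5 + 9×4 + 6×1 = 166
Ben: 8×6 + 7×3 + 8×6 + 6×4 + 6×5 + 7×2 + 9×1 + 6×2 = 206
Emma: 8×4 + 7×5 + 8×1 + 6×6 + 6×2 + 7×3 + 9×5 + 6×4 = 213
Omar: 8×5 + 7×6 + 8×5 + 6×2 + 6×6 + 7×1 + 9×3 + 6×3 = 222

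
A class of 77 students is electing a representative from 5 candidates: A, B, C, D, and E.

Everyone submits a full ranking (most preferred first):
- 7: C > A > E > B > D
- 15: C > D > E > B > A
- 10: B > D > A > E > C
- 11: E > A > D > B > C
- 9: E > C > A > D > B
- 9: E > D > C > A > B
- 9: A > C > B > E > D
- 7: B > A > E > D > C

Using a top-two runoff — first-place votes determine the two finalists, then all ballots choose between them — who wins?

E

Round 1 first-place votes: A 9, B 17, C 22, D 0, E 29. E and C advance.
Runoff: E is ranked above C on 46 ballots, C above E on 31.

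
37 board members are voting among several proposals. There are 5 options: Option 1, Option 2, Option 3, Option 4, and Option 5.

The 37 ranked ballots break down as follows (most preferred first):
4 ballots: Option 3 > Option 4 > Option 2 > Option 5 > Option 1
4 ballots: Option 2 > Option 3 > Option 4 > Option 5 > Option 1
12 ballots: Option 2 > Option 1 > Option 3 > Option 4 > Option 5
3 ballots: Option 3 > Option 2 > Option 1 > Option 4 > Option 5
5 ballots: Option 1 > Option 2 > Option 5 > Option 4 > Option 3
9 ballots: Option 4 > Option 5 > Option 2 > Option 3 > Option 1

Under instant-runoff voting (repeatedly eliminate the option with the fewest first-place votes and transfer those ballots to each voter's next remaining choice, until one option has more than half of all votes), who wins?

Round 1: Option 1 5, Option 2 16, Option 3 7, Option 4 9, Option 5 0. Option 5 eliminated.
Round 2: Option 1 5, Option 2 16, Option 3 7, Option 4 9. Option 1 eliminated.
Round 3: Option 2 21, Option 3 7, Option 4 9. Option 2 has a majority (≥19).

Option 2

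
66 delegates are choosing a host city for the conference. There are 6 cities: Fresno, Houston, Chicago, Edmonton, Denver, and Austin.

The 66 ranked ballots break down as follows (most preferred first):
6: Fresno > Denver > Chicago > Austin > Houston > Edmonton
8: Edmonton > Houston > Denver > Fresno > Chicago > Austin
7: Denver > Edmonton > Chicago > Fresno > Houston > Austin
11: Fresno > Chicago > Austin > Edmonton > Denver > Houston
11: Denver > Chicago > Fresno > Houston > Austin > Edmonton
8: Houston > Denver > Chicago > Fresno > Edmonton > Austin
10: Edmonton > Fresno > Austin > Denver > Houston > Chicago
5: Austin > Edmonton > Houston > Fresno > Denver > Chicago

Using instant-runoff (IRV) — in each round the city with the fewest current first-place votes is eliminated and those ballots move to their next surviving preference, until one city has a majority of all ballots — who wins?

Round 1: Fresno 17, Houston 8, Chicago 0, Edmonton 18, Denver 18, Austin 5. Chicago eliminated.
Round 2: Fresno 17, Houston 8, Edmonton 18, Denver 18, Austin 5. Austin eliminated.
Round 3: Fresno 17, Houston 8, Edmonton 23, Denver 18. Houston eliminated.
Round 4: Fresno 17, Edmonton 23, Denver 26. Fresno eliminated.
Round 5: Edmonton 34, Denver 32. Edmonton has a majority (≥34).

Edmonton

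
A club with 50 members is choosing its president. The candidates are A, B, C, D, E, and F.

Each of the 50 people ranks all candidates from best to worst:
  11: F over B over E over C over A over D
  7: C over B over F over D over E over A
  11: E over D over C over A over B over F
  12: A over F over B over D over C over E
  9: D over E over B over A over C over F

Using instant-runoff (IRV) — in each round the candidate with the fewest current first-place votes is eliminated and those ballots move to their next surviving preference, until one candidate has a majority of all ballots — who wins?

Round 1: A 12, B 0, C 7, D 9, E 11, F 11. B eliminated.
Round 2: A 12, C 7, D 9, E 11, F 11. C eliminated.
Round 3: A 12, D 9, E 11, F 18. D eliminated.
Round 4: A 12, E 20, F 18. A eliminated.
Round 5: E 20, F 30. F has a majority (≥26).

F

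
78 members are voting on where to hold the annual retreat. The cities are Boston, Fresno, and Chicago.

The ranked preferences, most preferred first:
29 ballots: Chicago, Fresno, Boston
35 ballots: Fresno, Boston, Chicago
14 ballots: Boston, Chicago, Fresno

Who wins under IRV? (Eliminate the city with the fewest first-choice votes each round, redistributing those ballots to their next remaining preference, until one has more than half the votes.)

Chicago

Round 1: Boston 14, Fresno 35, Chicago 29. Boston eliminated.
Round 2: Fresno 35, Chicago 43. Chicago has a majority (≥40).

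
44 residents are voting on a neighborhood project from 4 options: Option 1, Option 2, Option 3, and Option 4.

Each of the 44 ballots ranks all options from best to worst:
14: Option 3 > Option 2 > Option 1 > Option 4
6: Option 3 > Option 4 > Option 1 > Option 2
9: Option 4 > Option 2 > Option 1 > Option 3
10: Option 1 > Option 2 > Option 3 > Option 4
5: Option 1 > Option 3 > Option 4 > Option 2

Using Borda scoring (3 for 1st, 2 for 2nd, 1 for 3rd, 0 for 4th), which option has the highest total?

Option 1: 14×1 + 6×1 + 9×1 + 10×3 + 5×3 = 74
Option 2: 14×2 + 6×0 + 9×2 + 10×2 + 5×0 = 66
Option 3: 14×3 + 6×3 + 9×0 + 10×1 + 5×2 = 80
Option 4: 14×0 + 6×2 + 9×3 + 10×0 + 5×1 = 44

Option 3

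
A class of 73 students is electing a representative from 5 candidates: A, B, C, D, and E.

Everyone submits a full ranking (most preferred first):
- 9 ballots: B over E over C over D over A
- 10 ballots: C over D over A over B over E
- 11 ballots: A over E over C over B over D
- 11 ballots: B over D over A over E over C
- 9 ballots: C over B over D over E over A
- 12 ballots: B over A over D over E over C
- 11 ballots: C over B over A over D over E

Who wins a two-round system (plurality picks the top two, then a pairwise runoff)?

C

Round 1 first-place votes: A 11, B 32, C 30, D 0, E 0. B and C advance.
Runoff: B is ranked above C on 32 ballots, C above B on 41.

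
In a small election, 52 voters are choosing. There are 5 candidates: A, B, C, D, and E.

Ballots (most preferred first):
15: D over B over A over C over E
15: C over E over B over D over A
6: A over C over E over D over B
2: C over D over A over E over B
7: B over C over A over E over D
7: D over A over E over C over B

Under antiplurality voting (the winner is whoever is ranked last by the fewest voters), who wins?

Last-place votes: A 15, B 15, C 0, D 7, E 15.

C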